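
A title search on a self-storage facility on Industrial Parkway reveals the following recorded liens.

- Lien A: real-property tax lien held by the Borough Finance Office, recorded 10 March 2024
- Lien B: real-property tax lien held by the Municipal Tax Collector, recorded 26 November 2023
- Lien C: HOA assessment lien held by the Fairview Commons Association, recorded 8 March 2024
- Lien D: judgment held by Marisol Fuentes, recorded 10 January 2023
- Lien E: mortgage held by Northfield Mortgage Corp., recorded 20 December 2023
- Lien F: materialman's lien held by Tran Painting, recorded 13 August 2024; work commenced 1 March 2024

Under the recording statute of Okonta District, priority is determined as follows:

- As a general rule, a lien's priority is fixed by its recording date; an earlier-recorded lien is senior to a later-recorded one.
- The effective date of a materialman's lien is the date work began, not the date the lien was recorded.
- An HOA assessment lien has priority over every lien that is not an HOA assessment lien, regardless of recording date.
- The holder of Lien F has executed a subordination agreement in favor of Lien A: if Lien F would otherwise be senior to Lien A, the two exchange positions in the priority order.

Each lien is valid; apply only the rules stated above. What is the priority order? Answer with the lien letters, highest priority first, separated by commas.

First, effective dates: F is treated as recorded 1 March 2024, the work-commencement date.
As an HOA assessment lien, C is senior to every other lien.
The other liens, earliest effective date first: D (10 January 2023), B (26 November 2023), E (20 December 2023), F (1 March 2024), A (10 March 2024).
F is senior to A before the subordination, so the two trade places.

C, D, B, E, A, F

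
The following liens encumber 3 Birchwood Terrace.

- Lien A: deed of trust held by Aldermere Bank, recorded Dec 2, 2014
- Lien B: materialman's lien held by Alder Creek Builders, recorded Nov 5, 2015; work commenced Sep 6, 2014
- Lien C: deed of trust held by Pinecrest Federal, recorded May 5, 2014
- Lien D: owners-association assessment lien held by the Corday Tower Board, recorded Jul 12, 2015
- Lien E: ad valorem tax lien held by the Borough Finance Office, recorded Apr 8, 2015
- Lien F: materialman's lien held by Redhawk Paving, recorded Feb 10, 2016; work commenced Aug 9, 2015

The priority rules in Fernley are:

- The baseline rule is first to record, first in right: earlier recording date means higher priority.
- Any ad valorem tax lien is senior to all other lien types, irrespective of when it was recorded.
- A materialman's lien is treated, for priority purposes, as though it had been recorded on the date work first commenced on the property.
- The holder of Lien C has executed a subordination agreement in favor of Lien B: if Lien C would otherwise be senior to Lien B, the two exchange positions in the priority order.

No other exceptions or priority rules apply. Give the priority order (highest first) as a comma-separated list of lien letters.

E, B, C, A, D, F

Effective dates: B's effective date is Sep 6, 2014, when work began; F is treated as recorded Aug 9, 2015, the work-commencement date.
E is an ad valorem tax lien and takes priority over every other lien.
Ordering the rest by effective date: C (May 5, 2014), B (Sep 6, 2014), A (Dec 2, 2014), D (Jul 12, 2015), F (Aug 9, 2015).
The subordination applies — C was senior to B — so C and B swap.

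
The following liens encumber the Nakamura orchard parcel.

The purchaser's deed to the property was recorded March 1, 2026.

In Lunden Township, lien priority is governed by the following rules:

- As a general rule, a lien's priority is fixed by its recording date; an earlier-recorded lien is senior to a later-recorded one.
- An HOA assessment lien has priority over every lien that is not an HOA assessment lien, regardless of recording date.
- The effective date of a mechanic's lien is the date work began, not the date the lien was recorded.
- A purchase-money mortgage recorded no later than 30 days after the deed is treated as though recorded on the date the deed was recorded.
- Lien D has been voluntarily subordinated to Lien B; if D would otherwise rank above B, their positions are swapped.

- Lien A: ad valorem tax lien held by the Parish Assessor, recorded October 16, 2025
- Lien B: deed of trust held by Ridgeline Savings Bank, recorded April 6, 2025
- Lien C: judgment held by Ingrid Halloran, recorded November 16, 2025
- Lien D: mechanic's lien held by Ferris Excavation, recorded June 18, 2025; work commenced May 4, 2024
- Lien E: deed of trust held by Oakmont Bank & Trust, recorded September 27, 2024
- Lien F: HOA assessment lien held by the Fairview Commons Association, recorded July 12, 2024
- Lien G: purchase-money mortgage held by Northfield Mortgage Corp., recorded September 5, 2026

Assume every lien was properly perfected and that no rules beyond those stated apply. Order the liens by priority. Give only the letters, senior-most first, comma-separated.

Adjusting effective dates: D's effective date is May 4, 2024, when work began; G was recorded 188 days after the deed, outside the 30-day window, so it keeps its recording date.
F is an HOA assessment lien, so it outranks all other liens regardless of date.
The other liens, earliest effective date first: D (May 4, 2024), E (September 27, 2024), B (April 6, 2025), A (October 16, 2025), C (November 16, 2025), G (September 5, 2026).
The subordination applies — D was senior to B — so D and B swap.

F, B, E, D, A, C, G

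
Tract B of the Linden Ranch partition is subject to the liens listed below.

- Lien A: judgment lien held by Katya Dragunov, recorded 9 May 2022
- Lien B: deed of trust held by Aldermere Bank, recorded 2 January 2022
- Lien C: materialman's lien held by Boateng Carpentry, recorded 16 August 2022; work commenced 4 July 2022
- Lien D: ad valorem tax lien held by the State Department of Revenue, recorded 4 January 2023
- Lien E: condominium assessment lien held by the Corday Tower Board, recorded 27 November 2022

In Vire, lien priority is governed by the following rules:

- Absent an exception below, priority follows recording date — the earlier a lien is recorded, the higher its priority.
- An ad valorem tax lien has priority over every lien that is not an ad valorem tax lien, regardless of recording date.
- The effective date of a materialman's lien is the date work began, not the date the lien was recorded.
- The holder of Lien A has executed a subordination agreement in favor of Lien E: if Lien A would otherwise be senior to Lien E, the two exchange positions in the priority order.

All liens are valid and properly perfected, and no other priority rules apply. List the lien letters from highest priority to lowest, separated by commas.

Effective dates: C relates back to 4 July 2022 (work commenced).
D is an ad valorem tax lien and takes priority over every other lien.
Ordering the rest by effective date: B (2 January 2022), A (9 May 2022), C (4 July 2022), E (27 November 2022).
Because A would otherwise rank above E, the subordination swaps them.

D, B, E, C, A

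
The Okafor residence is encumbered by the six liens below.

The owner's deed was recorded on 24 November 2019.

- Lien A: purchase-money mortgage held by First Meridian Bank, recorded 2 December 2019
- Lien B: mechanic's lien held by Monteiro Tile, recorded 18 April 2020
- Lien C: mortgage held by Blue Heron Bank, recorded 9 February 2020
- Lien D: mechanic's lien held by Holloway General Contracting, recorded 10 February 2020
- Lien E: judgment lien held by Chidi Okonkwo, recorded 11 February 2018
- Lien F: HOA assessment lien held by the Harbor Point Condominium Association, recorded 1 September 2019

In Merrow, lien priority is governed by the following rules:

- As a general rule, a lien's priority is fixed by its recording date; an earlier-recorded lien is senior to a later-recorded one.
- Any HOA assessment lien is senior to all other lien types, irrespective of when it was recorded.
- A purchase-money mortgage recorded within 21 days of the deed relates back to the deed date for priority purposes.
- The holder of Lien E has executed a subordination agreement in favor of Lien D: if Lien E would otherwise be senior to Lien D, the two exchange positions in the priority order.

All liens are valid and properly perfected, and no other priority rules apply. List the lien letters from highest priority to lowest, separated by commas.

F, D, A, C, E, B

Effective dates after the stated exceptions: A relates back to the deed date 24 November 2019.
F is an HOA assessment lien and takes priority over every other lien.
Ordering the rest by effective date: E (11 February 2018), A (24 November 2019), C (9 February 2020), D (10 February 2020), B (18 April 2020).
E would otherwise be senior to D, so under the subordination agreement E and D exchange positions.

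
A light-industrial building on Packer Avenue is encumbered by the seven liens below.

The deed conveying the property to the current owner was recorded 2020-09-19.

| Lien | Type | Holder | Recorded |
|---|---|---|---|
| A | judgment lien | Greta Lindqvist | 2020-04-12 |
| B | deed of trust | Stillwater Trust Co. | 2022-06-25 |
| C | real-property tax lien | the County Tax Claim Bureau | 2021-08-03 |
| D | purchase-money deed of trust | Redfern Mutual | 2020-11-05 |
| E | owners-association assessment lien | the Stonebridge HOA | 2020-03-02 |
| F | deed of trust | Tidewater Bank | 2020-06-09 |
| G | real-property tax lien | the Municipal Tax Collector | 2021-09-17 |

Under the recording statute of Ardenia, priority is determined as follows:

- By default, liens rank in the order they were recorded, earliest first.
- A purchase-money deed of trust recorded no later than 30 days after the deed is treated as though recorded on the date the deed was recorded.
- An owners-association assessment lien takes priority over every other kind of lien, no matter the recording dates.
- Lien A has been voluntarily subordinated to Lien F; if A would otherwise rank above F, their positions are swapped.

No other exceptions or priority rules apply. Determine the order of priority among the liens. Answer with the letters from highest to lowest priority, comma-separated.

E, F, A, D, C, G, B

Adjusting effective dates: D was recorded 47 days after the deed, outside the 30-day window, so it keeps its recording date.
As an owners-association assessment lien, E is senior to every other lien.
The other liens, earliest effective date first: A (2020-04-12), F (2020-06-09), D (2020-11-05), C (2021-08-03), G (2021-09-17), B (2022-06-25).
Because A would otherwise rank above F, the subordination swaps them.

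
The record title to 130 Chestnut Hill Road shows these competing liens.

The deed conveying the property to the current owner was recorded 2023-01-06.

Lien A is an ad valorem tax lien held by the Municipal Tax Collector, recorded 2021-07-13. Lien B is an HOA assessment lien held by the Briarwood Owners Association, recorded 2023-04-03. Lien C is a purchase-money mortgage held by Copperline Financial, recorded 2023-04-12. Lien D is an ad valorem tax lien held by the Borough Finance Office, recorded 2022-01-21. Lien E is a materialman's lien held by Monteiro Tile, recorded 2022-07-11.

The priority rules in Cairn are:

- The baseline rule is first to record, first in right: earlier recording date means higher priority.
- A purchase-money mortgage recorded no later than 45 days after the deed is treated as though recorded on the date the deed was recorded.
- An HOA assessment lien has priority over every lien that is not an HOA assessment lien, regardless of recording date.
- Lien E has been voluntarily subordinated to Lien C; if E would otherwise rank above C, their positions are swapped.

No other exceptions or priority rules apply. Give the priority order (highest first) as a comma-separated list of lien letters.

First, effective dates: C missed the 45-day window (96 days after the deed), so its recording date stands.
B is an HOA assessment lien and takes priority over every other lien.
The other liens, earliest effective date first: A (2021-07-13), D (2022-01-21), E (2022-07-11), C (2023-04-12).
E would otherwise be senior to C, so under the subordination agreement E and C exchange positions.

B, A, D, C, E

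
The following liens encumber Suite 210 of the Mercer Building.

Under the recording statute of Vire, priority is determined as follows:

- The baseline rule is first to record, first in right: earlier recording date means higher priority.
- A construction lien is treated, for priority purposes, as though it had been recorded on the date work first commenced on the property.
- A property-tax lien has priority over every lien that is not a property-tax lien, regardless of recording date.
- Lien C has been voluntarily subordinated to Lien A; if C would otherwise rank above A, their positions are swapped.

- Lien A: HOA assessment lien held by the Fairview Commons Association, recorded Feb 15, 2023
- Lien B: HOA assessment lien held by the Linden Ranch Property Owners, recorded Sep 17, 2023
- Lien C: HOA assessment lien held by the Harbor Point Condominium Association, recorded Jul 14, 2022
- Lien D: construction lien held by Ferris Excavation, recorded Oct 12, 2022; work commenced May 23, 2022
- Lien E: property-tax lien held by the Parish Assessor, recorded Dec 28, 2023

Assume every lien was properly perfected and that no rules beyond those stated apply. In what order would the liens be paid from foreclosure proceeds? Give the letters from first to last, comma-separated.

Effective dates after the stated exceptions: D is treated as recorded May 23, 2022, the work-commencement date.
E is a property-tax lien and takes priority over every other lien.
Among the remaining liens, by effective date: D (May 23, 2022), C (Jul 14, 2022), A (Feb 15, 2023), B (Sep 17, 2023).
C would otherwise be senior to A, so under the subordination agreement C and A exchange positions.

E, D, A, C, B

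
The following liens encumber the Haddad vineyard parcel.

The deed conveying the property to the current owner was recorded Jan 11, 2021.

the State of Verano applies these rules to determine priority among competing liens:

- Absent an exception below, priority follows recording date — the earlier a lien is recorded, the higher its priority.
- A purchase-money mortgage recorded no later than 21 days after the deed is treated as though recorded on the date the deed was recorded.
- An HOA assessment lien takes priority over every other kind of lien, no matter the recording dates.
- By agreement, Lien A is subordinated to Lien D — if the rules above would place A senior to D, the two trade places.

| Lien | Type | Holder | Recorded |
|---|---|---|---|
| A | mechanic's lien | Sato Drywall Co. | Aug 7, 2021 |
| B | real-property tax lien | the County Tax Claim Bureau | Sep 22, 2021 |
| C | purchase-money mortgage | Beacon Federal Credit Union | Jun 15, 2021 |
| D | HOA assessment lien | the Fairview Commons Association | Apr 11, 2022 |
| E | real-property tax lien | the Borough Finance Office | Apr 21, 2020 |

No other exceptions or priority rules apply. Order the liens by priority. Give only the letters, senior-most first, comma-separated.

D, E, C, A, B

Effective dates: C was recorded 155 days after the deed, outside the 21-day window, so it keeps its recording date.
D is an HOA assessment lien, so it outranks all other liens regardless of date.
Remaining liens by effective date: E (Apr 21, 2020), C (Jun 15, 2021), A (Aug 7, 2021), B (Sep 22, 2021).
Since A is not senior to D, the subordination leaves the order unchanged.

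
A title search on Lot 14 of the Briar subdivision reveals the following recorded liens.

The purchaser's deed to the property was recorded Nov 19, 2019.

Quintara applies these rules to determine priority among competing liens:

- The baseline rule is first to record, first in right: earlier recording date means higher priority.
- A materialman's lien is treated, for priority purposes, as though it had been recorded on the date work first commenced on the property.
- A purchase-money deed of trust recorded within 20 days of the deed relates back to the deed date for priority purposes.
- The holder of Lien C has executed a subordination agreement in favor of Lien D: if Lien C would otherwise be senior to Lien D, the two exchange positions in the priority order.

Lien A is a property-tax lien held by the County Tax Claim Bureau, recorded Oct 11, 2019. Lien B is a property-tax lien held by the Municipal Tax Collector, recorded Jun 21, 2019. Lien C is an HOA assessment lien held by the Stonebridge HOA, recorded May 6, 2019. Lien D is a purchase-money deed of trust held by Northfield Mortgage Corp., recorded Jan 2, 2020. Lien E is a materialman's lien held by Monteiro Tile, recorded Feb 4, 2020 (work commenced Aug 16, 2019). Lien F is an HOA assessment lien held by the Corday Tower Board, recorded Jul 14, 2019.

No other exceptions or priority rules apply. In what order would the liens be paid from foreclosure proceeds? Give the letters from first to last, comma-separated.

First, effective dates: D was recorded 44 days after the deed, outside the 20-day window, so it keeps its recording date; E is treated as recorded Aug 16, 2019, the work-commencement date.
By effective date: C (May 6, 2019), B (Jun 21, 2019), F (Jul 14, 2019), E (Aug 16, 2019), A (Oct 11, 2019), D (Jan 2, 2020).
Because C would otherwise rank above D, the subordination swaps them.

D, B, F, E, A, C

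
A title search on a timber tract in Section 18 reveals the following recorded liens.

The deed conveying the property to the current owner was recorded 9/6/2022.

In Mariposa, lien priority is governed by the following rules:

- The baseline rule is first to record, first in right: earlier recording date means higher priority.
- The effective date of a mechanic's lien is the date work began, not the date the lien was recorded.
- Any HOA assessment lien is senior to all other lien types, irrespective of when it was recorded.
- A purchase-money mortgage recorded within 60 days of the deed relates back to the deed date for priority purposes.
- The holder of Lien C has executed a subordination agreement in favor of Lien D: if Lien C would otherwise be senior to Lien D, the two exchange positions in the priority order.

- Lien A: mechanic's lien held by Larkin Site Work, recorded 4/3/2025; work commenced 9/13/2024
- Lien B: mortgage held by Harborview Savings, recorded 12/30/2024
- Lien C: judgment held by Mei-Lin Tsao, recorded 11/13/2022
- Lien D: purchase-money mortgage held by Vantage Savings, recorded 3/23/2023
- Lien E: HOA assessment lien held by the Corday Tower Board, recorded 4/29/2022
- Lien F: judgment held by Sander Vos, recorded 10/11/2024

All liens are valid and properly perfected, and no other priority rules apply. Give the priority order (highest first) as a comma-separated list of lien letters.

E, D, C, A, F, B

Effective dates: A is treated as recorded 9/13/2024, the work-commencement date; D was recorded 198 days after the deed — beyond 60 days — so no relation-back applies.
E is an HOA assessment lien, so it outranks all other liens regardless of date.
Among the remaining liens, by effective date: C (11/13/2022), D (3/23/2023), A (9/13/2024), F (10/11/2024), B (12/30/2024).
Because C would otherwise rank above D, the subordination swaps them.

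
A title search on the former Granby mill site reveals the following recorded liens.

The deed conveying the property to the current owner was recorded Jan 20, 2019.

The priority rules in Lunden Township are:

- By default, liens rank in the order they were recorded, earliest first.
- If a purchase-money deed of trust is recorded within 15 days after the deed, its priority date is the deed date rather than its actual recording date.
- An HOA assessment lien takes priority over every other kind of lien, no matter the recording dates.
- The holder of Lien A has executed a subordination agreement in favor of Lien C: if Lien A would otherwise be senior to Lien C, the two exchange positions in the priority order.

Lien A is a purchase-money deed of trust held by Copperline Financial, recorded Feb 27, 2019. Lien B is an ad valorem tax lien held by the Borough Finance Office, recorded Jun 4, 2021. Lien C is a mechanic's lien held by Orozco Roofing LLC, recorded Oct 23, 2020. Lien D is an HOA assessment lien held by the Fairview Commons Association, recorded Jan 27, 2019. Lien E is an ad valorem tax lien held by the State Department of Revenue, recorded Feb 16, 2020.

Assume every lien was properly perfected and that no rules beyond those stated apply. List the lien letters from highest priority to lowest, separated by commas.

Effective dates: A was recorded 38 days after the deed — beyond 15 days — so no relation-back applies.
As an HOA assessment lien, D is senior to every other lien.
Remaining liens by effective date: A (Feb 27, 2019), E (Feb 16, 2020), C (Oct 23, 2020), B (Jun 4, 2021).
A would otherwise be senior to C, so under the subordination agreement A and C exchange positions.

D, C, E, A, B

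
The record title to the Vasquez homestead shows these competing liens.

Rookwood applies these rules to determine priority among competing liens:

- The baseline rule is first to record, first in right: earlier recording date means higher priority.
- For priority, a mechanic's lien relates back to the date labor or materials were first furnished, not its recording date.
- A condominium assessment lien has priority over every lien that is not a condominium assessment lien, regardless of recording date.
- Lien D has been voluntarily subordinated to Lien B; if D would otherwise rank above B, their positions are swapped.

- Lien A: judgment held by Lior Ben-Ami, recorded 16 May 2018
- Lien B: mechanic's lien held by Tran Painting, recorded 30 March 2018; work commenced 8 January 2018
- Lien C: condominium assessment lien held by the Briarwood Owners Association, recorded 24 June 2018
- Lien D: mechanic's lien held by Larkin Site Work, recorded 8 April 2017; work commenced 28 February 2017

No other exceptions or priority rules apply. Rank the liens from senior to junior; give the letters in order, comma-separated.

Effective dates: B relates back to 8 January 2018 (work commenced); D's effective date is 28 February 2017, when work began.
C is a condominium assessment lien, so it outranks all other liens regardless of date.
The other liens, earliest effective date first: D (28 February 2017), B (8 January 2018), A (16 May 2018).
D is senior to B before the subordination, so the two trade places.

C, B, D, A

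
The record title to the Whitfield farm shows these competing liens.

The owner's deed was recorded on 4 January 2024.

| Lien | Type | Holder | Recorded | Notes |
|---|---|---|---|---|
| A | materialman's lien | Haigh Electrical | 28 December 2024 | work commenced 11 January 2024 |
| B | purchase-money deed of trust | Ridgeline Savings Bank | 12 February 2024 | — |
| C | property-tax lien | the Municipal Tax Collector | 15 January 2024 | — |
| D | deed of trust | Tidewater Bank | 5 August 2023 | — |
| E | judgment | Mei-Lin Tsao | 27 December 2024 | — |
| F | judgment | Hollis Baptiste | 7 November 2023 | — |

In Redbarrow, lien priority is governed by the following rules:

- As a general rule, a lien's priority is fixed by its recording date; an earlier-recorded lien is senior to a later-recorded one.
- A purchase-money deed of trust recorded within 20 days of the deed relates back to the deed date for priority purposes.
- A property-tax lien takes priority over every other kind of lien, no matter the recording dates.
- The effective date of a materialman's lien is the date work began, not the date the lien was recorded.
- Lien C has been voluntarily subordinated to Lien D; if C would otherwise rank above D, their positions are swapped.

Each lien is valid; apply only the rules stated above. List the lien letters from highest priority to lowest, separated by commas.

Effective dates: A's effective date is 11 January 2024, when work began; B missed the 20-day window (39 days after the deed), so its recording date stands.
C is a property-tax lien, so it outranks all other liens regardless of date.
Remaining liens by effective date: D (5 August 2023), F (7 November 2023), A (11 January 2024), B (12 February 2024), E (27 December 2024).
C would otherwise be senior to D, so under the subordination agreement C and D exchange positions.

D, C, F, A, B, E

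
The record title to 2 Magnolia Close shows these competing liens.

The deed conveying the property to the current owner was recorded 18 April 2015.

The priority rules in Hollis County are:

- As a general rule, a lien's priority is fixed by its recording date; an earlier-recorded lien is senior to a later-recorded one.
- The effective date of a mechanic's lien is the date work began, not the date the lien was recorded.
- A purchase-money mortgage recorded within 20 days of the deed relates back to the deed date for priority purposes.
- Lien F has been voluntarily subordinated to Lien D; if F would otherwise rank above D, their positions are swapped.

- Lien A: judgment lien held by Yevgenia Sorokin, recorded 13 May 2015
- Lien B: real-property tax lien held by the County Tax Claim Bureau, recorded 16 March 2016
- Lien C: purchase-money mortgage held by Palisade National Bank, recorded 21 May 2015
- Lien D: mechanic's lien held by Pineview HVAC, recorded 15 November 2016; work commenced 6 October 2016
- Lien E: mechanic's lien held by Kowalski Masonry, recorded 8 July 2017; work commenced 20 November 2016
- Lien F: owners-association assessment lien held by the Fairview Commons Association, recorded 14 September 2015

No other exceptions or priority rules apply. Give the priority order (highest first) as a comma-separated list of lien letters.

Effective dates after the stated exceptions: C was recorded 33 days after the deed — beyond 20 days — so no relation-back applies; D is treated as recorded 6 October 2016, the work-commencement date; E's effective date is 20 November 2016, when work began.
Ordering by effective date: A (13 May 2015), C (21 May 2015), F (14 September 2015), B (16 March 2016), D (6 October 2016), E (20 November 2016).
The subordination applies — F was senior to D — so F and D swap.

A, C, D, B, F, E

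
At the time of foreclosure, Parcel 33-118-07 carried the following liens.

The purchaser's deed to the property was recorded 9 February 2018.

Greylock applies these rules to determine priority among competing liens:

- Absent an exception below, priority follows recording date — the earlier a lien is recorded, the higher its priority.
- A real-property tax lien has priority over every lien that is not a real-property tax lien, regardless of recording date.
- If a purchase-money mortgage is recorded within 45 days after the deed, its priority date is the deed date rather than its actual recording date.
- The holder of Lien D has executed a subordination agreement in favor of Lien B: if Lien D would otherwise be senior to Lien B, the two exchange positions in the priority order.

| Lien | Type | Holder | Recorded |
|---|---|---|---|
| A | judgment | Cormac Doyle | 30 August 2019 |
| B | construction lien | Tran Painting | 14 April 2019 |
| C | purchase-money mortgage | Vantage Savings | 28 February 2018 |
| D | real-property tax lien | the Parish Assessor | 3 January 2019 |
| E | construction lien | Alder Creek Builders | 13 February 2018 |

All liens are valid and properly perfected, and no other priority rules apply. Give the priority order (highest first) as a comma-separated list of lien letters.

First, effective dates: C relates back to the deed date 9 February 2018.
D, as a real-property tax lien, has superpriority and ranks first.
Ordering the rest by effective date: C (9 February 2018), E (13 February 2018), B (14 April 2019), A (30 August 2019).
The subordination applies — D was senior to B — so D and B swap.

B, C, E, D, A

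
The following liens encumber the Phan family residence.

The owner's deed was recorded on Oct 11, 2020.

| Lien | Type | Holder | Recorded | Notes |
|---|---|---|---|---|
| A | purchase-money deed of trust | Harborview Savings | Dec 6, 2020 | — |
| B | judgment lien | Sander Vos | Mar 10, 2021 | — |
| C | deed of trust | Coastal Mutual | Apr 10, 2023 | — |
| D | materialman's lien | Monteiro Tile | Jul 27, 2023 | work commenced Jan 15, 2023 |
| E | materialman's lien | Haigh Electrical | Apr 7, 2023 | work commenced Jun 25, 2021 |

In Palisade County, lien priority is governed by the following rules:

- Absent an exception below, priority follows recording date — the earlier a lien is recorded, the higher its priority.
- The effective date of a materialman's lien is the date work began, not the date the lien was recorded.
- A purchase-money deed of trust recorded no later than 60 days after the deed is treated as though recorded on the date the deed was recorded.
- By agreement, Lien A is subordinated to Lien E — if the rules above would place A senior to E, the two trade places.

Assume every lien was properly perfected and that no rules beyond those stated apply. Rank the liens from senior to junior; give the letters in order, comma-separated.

E, B, A, D, C

Effective dates: A's effective date is the deed date, Oct 11, 2020; D is treated as recorded Jan 15, 2023, the work-commencement date; E relates back to Jun 25, 2021 (work commenced).
Sorted by effective date: A (Oct 11, 2020), B (Mar 10, 2021), E (Jun 25, 2021), D (Jan 15, 2023), C (Apr 10, 2023).
The subordination applies — A was senior to E — so A and E swap.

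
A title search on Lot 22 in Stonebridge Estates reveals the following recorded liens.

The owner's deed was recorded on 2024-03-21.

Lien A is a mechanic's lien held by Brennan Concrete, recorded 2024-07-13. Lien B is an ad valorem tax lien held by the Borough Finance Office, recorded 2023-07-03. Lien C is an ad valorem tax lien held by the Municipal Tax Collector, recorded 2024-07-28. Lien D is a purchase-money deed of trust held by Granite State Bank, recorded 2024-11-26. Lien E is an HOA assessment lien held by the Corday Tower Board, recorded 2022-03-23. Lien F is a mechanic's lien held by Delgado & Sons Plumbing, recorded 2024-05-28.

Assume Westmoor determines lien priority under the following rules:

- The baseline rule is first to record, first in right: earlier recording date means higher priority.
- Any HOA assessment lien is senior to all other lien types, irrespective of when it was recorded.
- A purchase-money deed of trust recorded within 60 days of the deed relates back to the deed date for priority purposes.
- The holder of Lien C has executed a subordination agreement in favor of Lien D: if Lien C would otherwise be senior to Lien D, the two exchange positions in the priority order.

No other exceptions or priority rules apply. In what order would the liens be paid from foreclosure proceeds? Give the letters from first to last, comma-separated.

E, B, F, A, D, C

Effective dates: D was recorded 250 days after the deed — beyond 60 days — so no relation-back applies.
E, as an HOA assessment lien, has superpriority and ranks first.
Ordering the rest by effective date: B (2023-07-03), F (2024-05-28), A (2024-07-13), C (2024-07-28), D (2024-11-26).
Because C would otherwise rank above D, the subordination swaps them.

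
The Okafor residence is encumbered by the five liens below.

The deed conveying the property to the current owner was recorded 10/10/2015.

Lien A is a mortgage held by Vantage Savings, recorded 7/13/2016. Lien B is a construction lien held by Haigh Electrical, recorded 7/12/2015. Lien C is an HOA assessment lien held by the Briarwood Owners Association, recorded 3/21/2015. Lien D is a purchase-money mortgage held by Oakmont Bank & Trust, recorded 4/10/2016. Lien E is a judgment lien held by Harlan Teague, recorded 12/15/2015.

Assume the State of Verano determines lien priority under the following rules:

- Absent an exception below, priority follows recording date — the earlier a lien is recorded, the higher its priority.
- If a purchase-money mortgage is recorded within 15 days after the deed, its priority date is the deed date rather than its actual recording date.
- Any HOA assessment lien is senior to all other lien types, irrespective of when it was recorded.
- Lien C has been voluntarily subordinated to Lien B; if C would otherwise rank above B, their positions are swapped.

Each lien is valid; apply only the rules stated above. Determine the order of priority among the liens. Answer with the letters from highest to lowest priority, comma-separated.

Effective dates after the stated exceptions: D missed the 15-day window (183 days after the deed), so its recording date stands.
C, as an HOA assessment lien, has superpriority and ranks first.
Ordering the rest by effective date: B (7/12/2015), E (12/15/2015), D (4/10/2016), A (7/13/2016).
Because C would otherwise rank above B, the subordination swaps them.

B, C, E, D, A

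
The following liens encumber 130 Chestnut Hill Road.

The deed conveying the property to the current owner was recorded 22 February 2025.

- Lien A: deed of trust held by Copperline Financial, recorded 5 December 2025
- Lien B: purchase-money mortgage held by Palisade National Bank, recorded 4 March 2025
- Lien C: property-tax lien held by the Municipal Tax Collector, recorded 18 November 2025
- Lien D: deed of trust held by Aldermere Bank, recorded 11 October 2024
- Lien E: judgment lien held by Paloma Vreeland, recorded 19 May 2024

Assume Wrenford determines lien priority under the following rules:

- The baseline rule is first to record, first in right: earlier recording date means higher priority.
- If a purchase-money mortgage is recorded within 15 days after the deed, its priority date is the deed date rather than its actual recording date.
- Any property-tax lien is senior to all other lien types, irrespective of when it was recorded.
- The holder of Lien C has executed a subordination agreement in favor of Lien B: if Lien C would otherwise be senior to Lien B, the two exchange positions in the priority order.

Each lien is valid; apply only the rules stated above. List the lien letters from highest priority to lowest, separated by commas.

B, E, D, C, A

Effective dates after the stated exceptions: B was recorded within the 15-day window, so its effective date is the deed date 22 February 2025.
As a property-tax lien, C is senior to every other lien.
The other liens, earliest effective date first: E (19 May 2024), D (11 October 2024), B (22 February 2025), A (5 December 2025).
C would otherwise be senior to B, so under the subordination agreement C and B exchange positions.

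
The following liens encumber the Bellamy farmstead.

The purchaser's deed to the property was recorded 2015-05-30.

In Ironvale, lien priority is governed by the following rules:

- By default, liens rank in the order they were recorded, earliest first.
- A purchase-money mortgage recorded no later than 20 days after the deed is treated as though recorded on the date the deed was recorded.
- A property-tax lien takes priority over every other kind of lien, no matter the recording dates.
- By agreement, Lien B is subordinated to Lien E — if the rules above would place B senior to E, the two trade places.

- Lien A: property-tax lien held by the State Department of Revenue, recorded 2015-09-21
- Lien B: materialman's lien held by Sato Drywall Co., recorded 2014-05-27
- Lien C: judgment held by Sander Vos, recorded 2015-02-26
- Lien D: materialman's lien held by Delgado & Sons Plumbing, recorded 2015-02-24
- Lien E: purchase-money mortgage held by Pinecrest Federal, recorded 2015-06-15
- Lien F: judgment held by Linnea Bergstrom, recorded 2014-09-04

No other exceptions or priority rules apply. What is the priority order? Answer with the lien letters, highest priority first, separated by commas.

Effective dates: E's effective date is the deed date, 2015-05-30.
As a property-tax lien, A is senior to every other lien.
The other liens, earliest effective date first: B (2014-05-27), F (2014-09-04), D (2015-02-24), C (2015-02-26), E (2015-05-30).
B would otherwise be senior to E, so under the subordination agreement B and E exchange positions.

A, E, F, D, C, B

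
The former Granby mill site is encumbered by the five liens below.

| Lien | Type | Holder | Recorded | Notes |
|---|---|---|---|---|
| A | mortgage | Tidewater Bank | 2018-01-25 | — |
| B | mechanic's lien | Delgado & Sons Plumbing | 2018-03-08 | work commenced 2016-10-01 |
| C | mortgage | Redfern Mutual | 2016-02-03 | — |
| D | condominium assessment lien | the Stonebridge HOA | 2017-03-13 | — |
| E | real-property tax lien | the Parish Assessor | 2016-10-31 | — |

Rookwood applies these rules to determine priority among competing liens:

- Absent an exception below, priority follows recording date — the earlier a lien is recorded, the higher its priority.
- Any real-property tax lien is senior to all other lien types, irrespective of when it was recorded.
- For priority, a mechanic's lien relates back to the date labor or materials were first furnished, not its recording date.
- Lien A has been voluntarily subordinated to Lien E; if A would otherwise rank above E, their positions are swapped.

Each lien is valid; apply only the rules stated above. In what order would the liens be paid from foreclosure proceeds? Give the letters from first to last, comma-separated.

Effective dates after the stated exceptions: B is treated as recorded 2016-10-01, the work-commencement date.
E is a real-property tax lien, so it outranks all other liens regardless of date.
Remaining liens by effective date: C (2016-02-03), B (2016-10-01), D (2017-03-13), A (2018-01-25).
Since A is not senior to E, the subordination leaves the order unchanged.

E, C, B, D, A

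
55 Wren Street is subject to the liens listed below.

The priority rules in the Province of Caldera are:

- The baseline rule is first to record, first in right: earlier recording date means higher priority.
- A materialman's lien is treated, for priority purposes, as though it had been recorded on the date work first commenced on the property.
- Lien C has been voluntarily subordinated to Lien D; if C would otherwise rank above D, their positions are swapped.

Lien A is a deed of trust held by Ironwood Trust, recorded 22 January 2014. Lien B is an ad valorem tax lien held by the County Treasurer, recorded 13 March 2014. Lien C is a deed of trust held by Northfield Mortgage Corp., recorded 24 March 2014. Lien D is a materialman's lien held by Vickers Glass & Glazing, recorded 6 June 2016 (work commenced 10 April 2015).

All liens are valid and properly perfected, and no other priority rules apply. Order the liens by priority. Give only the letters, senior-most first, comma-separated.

A, B, D, C

Effective dates: D is treated as recorded 10 April 2015, the work-commencement date.
Ordering by effective date: A (22 January 2014), B (13 March 2014), C (24 March 2014), D (10 April 2015).
C is senior to D before the subordination, so the two trade places.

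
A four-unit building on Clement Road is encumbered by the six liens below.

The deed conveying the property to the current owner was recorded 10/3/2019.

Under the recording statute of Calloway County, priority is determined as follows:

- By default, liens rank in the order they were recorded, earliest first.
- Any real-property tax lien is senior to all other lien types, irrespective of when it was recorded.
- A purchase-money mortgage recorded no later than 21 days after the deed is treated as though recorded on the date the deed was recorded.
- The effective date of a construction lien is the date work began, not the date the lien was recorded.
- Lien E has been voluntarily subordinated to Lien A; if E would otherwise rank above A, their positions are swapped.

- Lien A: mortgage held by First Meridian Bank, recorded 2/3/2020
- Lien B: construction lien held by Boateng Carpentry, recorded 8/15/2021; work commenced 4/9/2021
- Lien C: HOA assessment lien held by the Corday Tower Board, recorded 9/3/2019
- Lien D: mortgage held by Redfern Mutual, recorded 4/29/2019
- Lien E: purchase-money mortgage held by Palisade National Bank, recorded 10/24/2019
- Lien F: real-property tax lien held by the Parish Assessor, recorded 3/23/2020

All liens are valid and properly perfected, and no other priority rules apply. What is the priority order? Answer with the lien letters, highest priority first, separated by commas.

F, D, C, A, E, B

Adjusting effective dates: B is treated as recorded 4/9/2021, the work-commencement date; E's effective date is the deed date, 10/3/2019.
F, as a real-property tax lien, has superpriority and ranks first.
Remaining liens by effective date: D (4/29/2019), C (9/3/2019), E (10/3/2019), A (2/3/2020), B (4/9/2021).
E is senior to A before the subordination, so the two trade places.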